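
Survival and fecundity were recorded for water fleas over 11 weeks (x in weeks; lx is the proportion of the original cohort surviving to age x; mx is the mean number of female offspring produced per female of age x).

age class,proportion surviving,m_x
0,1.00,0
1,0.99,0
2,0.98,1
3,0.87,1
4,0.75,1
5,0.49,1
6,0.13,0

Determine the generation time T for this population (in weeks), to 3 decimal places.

lx·mx: 0, 0, 0.98, 0.87, 0.75, 0.49, 0 → R0 = 3.09
x·lx·mx: 0, 0, 1.96, 2.61, 3, 2.45, 0 → Σ = 10.02
T = 10.02 / 3.09 = 3.242718… → 3.243

3.243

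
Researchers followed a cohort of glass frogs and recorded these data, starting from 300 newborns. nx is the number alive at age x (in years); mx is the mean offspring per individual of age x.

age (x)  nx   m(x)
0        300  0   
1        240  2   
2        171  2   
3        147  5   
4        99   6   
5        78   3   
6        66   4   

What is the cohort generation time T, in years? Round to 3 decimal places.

lx = nx/n0 = nx/300: 1, 0.8, 0.57, 0.49, 0.33, 0.26, 0.22
lx·mx: 0, 1.6, 1.14, 2.45, 1.98, 0.78, 0.88 → R0 = 8.83
x·lx·mx: 0, 1.6, 2.28, 7.35, 7.92, 3.9, 5.28 → Σ = 28.33
T = 28.33 / 8.83 = 3.208381… → 3.208

3.208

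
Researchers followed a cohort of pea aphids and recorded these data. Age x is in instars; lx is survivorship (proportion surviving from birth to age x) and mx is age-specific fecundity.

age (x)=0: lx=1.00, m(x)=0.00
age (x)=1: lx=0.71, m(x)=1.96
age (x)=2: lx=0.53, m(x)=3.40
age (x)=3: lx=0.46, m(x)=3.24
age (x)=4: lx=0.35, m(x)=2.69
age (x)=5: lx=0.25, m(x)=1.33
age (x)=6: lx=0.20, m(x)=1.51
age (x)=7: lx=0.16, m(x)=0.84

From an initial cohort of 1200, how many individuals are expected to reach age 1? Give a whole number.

Expected survivors = N0 · l_1 = 1200 × 0.71 = 852 → 852

852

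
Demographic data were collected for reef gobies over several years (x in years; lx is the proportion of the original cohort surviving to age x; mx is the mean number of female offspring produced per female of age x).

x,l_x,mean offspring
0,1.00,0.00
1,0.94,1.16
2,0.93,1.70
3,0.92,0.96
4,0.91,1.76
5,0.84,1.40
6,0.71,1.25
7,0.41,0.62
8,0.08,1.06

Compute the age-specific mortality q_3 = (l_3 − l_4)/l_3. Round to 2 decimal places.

q_3 = (l_3 − l_4) / l_3 = (0.92 − 0.91) / 0.92
     = 0.01 / 0.92 = 0.01087… → 0.01

0.01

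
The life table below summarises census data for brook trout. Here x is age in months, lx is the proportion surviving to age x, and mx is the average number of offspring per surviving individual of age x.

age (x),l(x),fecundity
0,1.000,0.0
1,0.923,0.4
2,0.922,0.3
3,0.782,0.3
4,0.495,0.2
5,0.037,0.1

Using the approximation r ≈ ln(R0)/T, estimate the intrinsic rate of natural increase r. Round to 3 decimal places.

R0 = Σ lx·mx = 0 + 0.3692 + 0.2766 + 0.2346 + 0.099 + 0.0037 = 0.9831
Σ x·lx·mx = 2.0407; T = 2.0407/0.9831 = 2.07578…
r ≈ ln(R0)/T = ln(0.9831)/2.07578… = -0.00821… → -0.008

-0.008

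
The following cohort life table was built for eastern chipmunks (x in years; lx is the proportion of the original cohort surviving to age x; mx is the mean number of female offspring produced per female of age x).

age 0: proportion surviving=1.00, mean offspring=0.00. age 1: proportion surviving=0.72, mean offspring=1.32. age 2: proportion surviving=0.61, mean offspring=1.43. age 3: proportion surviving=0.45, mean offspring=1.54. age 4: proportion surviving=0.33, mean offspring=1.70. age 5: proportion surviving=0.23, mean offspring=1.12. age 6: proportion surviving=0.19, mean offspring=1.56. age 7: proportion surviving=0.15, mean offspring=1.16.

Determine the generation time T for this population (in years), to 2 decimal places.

2.97

lx·mx: 0, 0.9504, 0.8723, 0.693, 0.561, 0.2576, 0.2964, 0.174 → R0 = 3.8047
x·lx·mx: 0, 0.9504, 1.7446, 2.079, 2.244, 1.288, 1.7784, 1.218 → Σ = 11.3024
T = 11.3024 / 3.8047 = 2.970642… → 2.97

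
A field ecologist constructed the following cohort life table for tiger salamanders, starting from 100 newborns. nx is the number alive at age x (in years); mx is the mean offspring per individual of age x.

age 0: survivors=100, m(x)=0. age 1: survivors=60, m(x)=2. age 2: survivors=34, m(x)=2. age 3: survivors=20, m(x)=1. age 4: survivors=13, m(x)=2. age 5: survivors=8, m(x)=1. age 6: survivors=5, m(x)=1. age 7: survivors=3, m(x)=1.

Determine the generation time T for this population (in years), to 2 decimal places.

2.04

lx = nx/n0 = nx/100: 1, 0.6, 0.34, 0.2, 0.13, 0.08, 0.05, 0.03
lx·mx: 0, 1.2, 0.68, 0.2, 0.26, 0.08, 0.05, 0.03 → R0 = 2.5
x·lx·mx: 0, 1.2, 1.36, 0.6, 1.04, 0.4, 0.3, 0.21 → Σ = 5.11
T = 5.11 / 2.5 = 2.044 → 2.04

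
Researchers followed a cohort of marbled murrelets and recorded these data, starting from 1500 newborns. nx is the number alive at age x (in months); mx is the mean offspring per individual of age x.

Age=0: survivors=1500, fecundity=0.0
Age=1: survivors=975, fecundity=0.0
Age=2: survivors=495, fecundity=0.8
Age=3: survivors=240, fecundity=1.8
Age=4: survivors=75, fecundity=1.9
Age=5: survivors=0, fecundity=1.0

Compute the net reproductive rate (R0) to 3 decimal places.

lx = nx/n0 = nx/1500: 1, 0.65, 0.33, 0.16, 0.05, 0
lx·mx by age: 0, 0, 0.264, 0.288, 0.095, 0
R0 = Σ lx·mx = 0.647 → 0.647

0.647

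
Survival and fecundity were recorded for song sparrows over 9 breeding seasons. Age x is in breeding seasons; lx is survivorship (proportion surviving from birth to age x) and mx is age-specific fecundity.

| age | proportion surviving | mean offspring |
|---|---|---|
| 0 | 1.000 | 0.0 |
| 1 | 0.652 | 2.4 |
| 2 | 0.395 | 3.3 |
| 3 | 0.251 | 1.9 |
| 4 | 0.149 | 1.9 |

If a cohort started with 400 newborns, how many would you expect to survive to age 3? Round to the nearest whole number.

100

Expected survivors = N0 · l_3 = 400 × 0.251 = 100.4 → 100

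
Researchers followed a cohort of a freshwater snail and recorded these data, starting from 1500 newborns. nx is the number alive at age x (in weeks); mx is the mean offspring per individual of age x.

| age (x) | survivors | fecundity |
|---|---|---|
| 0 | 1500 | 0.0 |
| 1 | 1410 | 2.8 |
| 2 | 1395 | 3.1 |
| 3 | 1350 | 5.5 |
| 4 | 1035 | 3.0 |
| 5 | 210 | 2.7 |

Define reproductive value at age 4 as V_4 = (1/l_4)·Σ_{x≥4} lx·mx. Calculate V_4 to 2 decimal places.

lx = nx/n0 = nx/1500: 1, 0.94, 0.93, 0.9, 0.69, 0.14
lx·mx for x ≥ 4: 2.07, 0.378 → sum = 2.448
V_4 = 2.448 / l_4 = 2.448 / 0.69 = 3.547826… → 3.55

3.55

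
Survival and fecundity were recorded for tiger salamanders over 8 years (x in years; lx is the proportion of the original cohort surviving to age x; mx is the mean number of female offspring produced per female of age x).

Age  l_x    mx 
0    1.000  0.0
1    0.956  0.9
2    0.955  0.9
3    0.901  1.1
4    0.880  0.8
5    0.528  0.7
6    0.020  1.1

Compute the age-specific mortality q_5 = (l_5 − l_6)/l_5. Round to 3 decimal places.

q_5 = (l_5 − l_6) / l_5 = (0.528 − 0.02) / 0.528
     = 0.508 / 0.528 = 0.962121… → 0.962

0.962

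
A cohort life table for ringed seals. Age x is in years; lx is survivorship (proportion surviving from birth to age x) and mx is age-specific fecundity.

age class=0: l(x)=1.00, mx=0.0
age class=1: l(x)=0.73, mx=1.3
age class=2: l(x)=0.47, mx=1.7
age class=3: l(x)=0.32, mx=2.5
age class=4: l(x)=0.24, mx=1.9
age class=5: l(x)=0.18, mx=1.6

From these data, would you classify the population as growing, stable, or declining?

R0 = Σ lx·mx = 0 + 0.949 + 0.799 + 0.8 + 0.456 + 0.288 = 3.292
R0 > 1, so the population is growing.

growing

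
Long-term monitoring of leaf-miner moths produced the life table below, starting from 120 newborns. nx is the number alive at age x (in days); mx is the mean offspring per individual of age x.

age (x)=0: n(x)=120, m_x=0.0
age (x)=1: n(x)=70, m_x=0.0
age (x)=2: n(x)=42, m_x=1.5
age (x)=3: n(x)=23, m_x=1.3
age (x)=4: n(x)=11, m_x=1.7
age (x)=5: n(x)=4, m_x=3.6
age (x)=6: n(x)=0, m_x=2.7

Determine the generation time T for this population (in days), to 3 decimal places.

2.877

lx = nx/n0 = nx/120: 1, 0.58333…, 0.35, 0.19167…, 0.09167…, 0.03333…, 0
lx·mx: 0, 0, 0.525, 0.249167…, 0.155833…, 0.12…, 0 → R0 = 1.05…
x·lx·mx: 0, 0, 1.05, 0.7475…, 0.623333…, 0.6…, 0 → Σ = 3.020833…
T = 3.020833… / 1.05… = 2.876984… → 2.877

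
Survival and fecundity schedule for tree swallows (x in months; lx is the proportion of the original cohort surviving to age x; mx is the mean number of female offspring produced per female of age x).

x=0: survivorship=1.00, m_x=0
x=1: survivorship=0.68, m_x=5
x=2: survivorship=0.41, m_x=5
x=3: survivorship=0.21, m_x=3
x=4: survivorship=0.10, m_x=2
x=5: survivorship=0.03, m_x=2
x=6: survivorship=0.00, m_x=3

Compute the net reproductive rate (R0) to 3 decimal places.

6.340

lx·mx by age: 0, 3.4, 2.05, 0.63, 0.2, 0.06, 0
R0 = Σ lx·mx = 6.34 → 6.340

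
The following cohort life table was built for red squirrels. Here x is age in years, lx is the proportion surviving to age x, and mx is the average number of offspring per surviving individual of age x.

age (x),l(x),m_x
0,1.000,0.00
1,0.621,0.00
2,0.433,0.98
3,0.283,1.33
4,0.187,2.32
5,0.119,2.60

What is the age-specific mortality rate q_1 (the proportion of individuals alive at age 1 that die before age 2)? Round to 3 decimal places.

0.303

q_1 = (l_1 − l_2) / l_1 = (0.621 − 0.433) / 0.621
     = 0.188 / 0.621 = 0.302738… → 0.303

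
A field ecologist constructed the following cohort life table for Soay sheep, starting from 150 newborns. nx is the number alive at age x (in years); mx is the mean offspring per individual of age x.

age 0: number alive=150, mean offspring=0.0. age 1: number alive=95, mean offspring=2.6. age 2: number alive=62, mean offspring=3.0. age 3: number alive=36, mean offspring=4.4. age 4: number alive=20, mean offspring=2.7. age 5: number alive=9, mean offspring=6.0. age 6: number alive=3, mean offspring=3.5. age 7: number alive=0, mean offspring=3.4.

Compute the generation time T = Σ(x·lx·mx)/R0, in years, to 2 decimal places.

2.31

lx = nx/n0 = nx/150: 1, 0.63333…, 0.41333…, 0.24, 0.13333…, 0.06, 0.02, 0
lx·mx: 0, 1.646667…, 1.24…, 1.056, 0.36…, 0.36, 0.07, 0 → R0 = 4.732667…
x·lx·mx: 0, 1.646667…, 2.48…, 3.168, 1.44…, 1.8, 0.42, 0 → Σ = 10.954667…
T = 10.954667… / 4.732667… = 2.314692… → 2.31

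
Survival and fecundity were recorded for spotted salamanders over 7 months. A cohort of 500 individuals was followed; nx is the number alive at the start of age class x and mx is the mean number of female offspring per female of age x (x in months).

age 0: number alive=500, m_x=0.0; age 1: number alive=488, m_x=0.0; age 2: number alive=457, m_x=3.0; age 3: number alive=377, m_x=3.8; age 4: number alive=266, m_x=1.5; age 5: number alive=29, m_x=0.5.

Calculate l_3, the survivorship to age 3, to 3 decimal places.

0.754

l_3 = n_3/n_0 = 377/500 = 0.754 → 0.754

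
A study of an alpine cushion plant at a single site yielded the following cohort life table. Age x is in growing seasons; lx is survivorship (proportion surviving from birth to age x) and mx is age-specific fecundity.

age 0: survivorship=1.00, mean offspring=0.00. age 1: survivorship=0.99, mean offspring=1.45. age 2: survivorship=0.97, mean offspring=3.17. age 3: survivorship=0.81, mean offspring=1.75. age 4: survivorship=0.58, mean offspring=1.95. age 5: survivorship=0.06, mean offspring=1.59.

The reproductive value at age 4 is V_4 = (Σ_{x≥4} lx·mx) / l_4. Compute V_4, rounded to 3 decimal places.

2.114

lx·mx for x ≥ 4: 1.131, 0.0954 → sum = 1.2264
V_4 = 1.2264 / l_4 = 1.2264 / 0.58 = 2.114483… → 2.114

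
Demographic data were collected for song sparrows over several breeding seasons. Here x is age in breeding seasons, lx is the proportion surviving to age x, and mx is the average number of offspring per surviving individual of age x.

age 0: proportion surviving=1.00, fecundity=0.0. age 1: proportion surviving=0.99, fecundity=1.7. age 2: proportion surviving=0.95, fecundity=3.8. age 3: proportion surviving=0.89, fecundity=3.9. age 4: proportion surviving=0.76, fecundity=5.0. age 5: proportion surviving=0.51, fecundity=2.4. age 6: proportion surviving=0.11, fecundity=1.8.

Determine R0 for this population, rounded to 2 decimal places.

13.99

lx·mx by age: 0, 1.683, 3.61, 3.471, 3.8, 1.224, 0.198
R0 = Σ lx·mx = 13.986 → 13.99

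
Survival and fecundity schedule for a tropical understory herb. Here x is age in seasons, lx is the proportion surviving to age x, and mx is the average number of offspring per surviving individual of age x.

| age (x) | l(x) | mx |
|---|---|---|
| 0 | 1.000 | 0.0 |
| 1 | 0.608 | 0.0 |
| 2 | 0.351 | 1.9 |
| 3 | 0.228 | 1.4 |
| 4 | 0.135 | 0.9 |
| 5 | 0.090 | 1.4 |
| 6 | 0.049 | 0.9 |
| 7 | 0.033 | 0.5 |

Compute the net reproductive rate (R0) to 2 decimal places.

lx·mx by age: 0, 0, 0.6669, 0.3192, 0.1215, 0.126, 0.0441, 0.0165
R0 = Σ lx·mx = 1.2942 → 1.29

1.29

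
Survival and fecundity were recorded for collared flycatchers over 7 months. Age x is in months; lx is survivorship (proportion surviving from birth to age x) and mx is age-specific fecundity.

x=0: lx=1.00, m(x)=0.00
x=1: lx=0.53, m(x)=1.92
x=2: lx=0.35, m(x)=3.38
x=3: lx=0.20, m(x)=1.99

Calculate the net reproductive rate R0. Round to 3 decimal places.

2.599

lx·mx by age: 0, 1.0176, 1.183, 0.398
R0 = Σ lx·mx = 2.5986 → 2.599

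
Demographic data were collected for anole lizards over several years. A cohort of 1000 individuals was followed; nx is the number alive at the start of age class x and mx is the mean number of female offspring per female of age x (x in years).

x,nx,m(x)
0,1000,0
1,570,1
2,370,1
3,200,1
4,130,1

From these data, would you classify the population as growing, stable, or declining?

lx = nx/n0 = nx/1000: 1, 0.57, 0.37, 0.2, 0.13
R0 = Σ lx·mx = 0 + 0.57 + 0.37 + 0.2 + 0.13 = 1.27
R0 > 1, so the population is growing.

growing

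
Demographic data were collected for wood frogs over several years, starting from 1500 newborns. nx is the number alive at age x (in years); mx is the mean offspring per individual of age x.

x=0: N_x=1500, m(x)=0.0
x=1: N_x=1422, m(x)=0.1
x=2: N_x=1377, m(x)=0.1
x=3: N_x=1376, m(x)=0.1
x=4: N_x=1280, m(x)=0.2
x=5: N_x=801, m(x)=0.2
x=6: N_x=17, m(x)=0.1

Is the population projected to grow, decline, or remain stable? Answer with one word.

lx = nx/n0 = nx/1500: 1, 0.948, 0.918, 0.91733…, 0.85333…, 0.534, 0.01133…
R0 = Σ lx·mx = 0 + 0.0948 + 0.0918 + 0.091733… + 0.170667… + 0.1068 + 0.001133… = 0.556933…
R0 < 1, so the population is declining.

declining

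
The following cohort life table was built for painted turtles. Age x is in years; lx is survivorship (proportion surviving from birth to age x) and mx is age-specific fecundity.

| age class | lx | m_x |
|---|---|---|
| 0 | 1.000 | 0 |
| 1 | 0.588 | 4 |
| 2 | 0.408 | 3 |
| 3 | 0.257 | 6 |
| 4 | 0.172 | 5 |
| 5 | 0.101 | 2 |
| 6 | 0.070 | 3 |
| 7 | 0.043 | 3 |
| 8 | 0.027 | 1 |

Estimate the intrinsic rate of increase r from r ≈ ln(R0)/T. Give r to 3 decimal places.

0.757

R0 = Σ lx·mx = 0 + 2.352 + 1.224 + 1.542 + 0.86 + 0.202 + 0.21 + 0.129 + 0.027 = 6.546
Σ x·lx·mx = 16.255; T = 16.255/6.546 = 2.4832…
r ≈ ln(R0)/T = ln(6.546)/2.4832… = 0.75663… → 0.757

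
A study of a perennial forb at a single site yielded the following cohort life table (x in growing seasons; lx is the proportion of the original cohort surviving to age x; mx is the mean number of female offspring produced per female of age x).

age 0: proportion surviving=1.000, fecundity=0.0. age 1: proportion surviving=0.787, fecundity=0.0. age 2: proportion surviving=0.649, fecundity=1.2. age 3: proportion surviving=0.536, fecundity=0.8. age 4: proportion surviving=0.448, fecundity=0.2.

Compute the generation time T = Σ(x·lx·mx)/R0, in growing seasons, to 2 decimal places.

lx·mx: 0, 0, 0.7788, 0.4288, 0.0896 → R0 = 1.2972
x·lx·mx: 0, 0, 1.5576, 1.2864, 0.3584 → Σ = 3.2024
T = 3.2024 / 1.2972 = 2.468702… → 2.47

2.47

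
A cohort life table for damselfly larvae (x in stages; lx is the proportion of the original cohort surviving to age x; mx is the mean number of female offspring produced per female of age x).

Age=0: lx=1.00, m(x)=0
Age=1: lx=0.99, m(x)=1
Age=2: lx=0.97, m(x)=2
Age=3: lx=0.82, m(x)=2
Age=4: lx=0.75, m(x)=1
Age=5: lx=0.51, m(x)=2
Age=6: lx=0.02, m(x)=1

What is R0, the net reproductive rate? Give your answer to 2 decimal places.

6.36

lx·mx by age: 0, 0.99, 1.94, 1.64, 0.75, 1.02, 0.02
R0 = Σ lx·mx = 6.36 → 6.36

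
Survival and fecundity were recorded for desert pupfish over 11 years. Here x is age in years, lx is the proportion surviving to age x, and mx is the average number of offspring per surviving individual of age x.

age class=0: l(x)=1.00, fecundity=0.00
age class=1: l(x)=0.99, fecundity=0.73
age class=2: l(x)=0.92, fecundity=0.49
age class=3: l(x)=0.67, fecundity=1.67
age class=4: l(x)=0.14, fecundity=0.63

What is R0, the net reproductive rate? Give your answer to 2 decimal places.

lx·mx by age: 0, 0.7227, 0.4508, 1.1189, 0.0882
R0 = Σ lx·mx = 2.3806 → 2.38

2.38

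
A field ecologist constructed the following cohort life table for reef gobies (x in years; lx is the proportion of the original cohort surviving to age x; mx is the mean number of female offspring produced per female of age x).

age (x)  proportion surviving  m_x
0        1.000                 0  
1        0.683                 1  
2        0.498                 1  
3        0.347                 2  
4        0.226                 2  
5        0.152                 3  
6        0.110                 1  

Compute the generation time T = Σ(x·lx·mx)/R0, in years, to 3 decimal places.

2.941

lx·mx: 0, 0.683, 0.498, 0.694, 0.452, 0.456, 0.11 → R0 = 2.893
x·lx·mx: 0, 0.683, 0.996, 2.082, 1.808, 2.28, 0.66 → Σ = 8.509
T = 8.509 / 2.893 = 2.941237… → 2.941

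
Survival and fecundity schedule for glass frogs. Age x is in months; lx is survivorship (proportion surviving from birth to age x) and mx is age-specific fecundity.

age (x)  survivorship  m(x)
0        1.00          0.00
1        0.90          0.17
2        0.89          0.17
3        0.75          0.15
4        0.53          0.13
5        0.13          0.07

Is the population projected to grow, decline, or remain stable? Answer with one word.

R0 = Σ lx·mx = 0 + 0.153 + 0.1513 + 0.1125 + 0.0689 + 0.0091 = 0.4948
R0 < 1, so the population is declining.

declining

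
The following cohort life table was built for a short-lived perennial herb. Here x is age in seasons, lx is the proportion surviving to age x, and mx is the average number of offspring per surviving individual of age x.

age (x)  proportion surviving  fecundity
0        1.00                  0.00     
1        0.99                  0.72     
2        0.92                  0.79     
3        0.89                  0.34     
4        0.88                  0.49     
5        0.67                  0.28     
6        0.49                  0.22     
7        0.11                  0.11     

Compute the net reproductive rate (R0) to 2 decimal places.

lx·mx by age: 0, 0.7128, 0.7268, 0.3026, 0.4312, 0.1876, 0.1078, 0.0121
R0 = Σ lx·mx = 2.4809 → 2.48

2.48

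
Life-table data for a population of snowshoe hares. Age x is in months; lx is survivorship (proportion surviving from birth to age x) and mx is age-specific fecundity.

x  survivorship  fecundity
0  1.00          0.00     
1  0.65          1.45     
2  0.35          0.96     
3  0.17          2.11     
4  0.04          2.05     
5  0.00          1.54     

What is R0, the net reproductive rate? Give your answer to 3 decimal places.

lx·mx by age: 0, 0.9425, 0.336, 0.3587, 0.082, 0
R0 = Σ lx·mx = 1.7192 → 1.719

1.719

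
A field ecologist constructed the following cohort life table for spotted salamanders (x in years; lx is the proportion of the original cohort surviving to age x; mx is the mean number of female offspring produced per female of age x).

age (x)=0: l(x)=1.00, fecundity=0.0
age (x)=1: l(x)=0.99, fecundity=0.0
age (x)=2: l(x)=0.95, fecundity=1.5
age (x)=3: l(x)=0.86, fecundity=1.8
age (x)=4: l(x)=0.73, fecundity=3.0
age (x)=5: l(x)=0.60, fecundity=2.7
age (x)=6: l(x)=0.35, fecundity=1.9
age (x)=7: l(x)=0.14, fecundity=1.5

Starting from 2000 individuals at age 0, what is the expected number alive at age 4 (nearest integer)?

1460

Expected survivors = N0 · l_4 = 2000 × 0.73 = 1460 → 1460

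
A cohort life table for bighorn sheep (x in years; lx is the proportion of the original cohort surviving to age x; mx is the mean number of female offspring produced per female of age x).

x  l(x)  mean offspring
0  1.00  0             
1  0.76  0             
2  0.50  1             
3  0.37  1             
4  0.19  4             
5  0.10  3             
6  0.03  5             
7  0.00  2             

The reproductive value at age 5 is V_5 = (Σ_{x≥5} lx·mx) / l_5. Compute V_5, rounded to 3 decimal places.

lx·mx for x ≥ 5: 0.3, 0.15, 0 → sum = 0.45
V_5 = 0.45 / l_5 = 0.45 / 0.1 = 4.5 → 4.500

4.500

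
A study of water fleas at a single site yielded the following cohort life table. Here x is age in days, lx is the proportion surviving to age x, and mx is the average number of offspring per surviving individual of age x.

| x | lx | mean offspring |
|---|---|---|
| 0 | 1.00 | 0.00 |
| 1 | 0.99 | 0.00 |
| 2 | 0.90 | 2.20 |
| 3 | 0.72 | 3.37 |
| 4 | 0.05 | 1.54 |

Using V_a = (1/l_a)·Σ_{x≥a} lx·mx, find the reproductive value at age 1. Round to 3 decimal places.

lx·mx for x ≥ 1: 0, 1.98, 2.4264, 0.077 → sum = 4.4834
V_1 = 4.4834 / l_1 = 4.4834 / 0.99 = 4.528687… → 4.529

4.529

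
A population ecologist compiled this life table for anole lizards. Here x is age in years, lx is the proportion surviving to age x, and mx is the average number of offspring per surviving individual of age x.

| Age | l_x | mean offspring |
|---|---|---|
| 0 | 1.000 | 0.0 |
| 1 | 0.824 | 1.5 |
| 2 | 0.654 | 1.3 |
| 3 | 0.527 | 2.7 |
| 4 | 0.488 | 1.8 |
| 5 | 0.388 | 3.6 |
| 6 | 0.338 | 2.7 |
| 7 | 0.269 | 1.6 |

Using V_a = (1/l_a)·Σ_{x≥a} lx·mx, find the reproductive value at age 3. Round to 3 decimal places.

9.566

lx·mx for x ≥ 3: 1.4229, 0.8784, 1.3968, 0.9126, 0.4304 → sum = 5.0411
V_3 = 5.0411 / l_3 = 5.0411 / 0.527 = 9.565655… → 9.566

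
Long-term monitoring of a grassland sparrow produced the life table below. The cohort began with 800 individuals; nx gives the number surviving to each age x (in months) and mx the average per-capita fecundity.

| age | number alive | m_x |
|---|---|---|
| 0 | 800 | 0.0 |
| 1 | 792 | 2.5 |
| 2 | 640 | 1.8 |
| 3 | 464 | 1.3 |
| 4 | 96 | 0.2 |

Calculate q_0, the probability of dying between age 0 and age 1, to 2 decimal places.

lx = nx/n0 = nx/800: 1, 0.99, 0.8, 0.58, 0.12
q_0 = (l_0 − l_1) / l_0 = (1 − 0.99) / 1
     = 0.01 / 1 = 0.01 → 0.01

0.01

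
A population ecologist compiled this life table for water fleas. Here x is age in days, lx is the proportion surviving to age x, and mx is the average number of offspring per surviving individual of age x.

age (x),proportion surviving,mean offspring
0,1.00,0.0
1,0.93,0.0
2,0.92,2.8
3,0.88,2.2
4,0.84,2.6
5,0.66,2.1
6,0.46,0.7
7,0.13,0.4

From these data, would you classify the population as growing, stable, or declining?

growing

R0 = Σ lx·mx = 0 + 0 + 2.576 + 1.936 + 2.184 + 1.386 + 0.322 + 0.052 = 8.456
R0 > 1, so the population is growing.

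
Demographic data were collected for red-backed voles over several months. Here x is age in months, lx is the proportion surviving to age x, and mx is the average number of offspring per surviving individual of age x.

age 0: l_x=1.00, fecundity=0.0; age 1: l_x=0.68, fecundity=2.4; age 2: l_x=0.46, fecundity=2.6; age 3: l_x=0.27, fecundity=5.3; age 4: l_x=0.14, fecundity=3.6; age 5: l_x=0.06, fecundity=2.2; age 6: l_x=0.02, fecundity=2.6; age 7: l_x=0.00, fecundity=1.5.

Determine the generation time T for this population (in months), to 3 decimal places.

lx·mx: 0, 1.632, 1.196, 1.431, 0.504, 0.132, 0.052, 0 → R0 = 4.947
x·lx·mx: 0, 1.632, 2.392, 4.293, 2.016, 0.66, 0.312, 0 → Σ = 11.305
T = 11.305 / 4.947 = 2.285223… → 2.285

2.285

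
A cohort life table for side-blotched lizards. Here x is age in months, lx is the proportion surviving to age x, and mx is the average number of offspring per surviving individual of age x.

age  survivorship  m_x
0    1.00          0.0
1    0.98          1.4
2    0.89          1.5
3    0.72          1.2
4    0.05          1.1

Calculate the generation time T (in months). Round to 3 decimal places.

1.890

lx·mx: 0, 1.372, 1.335, 0.864, 0.055 → R0 = 3.626
x·lx·mx: 0, 1.372, 2.67, 2.592, 0.22 → Σ = 6.854
T = 6.854 / 3.626 = 1.890237… → 1.890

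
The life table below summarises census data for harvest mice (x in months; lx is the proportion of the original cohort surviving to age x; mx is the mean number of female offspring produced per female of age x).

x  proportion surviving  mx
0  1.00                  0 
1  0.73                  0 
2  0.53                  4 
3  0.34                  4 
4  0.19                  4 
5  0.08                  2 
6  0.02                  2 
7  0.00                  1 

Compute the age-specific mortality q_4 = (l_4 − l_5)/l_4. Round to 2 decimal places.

q_4 = (l_4 − l_5) / l_4 = (0.19 − 0.08) / 0.19
     = 0.11 / 0.19 = 0.578947… → 0.58

0.58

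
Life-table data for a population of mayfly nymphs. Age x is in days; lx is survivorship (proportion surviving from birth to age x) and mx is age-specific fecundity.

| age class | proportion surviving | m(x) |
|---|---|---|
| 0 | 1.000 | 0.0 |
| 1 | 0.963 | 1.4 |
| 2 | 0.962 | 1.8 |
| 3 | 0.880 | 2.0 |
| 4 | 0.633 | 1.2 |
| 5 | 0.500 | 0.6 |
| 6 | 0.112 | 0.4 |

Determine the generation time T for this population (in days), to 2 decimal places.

lx·mx: 0, 1.3482, 1.7316, 1.76, 0.7596, 0.3, 0.0448 → R0 = 5.9442
x·lx·mx: 0, 1.3482, 3.4632, 5.28, 3.0384, 1.5, 0.2688 → Σ = 14.8986
T = 14.8986 / 5.9442 = 2.50641… → 2.51

2.51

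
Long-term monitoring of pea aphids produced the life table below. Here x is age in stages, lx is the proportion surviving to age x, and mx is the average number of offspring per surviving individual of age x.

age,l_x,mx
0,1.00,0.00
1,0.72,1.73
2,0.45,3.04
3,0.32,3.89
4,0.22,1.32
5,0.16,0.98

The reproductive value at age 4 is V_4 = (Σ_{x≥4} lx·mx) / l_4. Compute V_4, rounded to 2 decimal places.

2.03

lx·mx for x ≥ 4: 0.2904, 0.1568 → sum = 0.4472
V_4 = 0.4472 / l_4 = 0.4472 / 0.22 = 2.032727… → 2.03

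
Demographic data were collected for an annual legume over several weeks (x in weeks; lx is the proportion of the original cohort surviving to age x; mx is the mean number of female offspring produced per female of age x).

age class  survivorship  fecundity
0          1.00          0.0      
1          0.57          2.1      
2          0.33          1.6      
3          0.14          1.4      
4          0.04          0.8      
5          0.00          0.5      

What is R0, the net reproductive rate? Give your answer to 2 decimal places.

lx·mx by age: 0, 1.197, 0.528, 0.196, 0.032, 0
R0 = Σ lx·mx = 1.953 → 1.95

1.95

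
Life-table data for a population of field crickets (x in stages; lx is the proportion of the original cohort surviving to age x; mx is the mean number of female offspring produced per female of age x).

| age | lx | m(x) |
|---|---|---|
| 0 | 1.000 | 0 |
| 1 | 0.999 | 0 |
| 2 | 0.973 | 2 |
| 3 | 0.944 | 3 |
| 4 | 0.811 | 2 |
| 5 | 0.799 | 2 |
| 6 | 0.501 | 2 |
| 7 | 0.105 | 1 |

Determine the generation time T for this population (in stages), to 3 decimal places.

3.692

lx·mx: 0, 0, 1.946, 2.832, 1.622, 1.598, 1.002, 0.105 → R0 = 9.105
x·lx·mx: 0, 0, 3.892, 8.496, 6.488, 7.99, 6.012, 0.735 → Σ = 33.613
T = 33.613 / 9.105 = 3.691708… → 3.692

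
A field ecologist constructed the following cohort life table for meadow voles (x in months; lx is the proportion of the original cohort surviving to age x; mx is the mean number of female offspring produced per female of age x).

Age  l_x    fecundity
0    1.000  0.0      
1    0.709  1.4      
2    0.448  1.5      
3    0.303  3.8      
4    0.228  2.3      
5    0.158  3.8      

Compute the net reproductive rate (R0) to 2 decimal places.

3.94

lx·mx by age: 0, 0.9926, 0.672, 1.1514, 0.5244, 0.6004
R0 = Σ lx·mx = 3.9408 → 3.94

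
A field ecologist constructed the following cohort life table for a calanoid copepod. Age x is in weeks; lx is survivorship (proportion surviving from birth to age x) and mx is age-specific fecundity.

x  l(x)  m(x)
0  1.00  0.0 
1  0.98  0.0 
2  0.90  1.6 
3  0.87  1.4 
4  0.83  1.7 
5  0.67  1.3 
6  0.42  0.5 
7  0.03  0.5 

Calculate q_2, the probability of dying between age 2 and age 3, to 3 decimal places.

0.033

q_2 = (l_2 − l_3) / l_2 = (0.9 − 0.87) / 0.9
     = 0.03 / 0.9 = 0.033333… → 0.033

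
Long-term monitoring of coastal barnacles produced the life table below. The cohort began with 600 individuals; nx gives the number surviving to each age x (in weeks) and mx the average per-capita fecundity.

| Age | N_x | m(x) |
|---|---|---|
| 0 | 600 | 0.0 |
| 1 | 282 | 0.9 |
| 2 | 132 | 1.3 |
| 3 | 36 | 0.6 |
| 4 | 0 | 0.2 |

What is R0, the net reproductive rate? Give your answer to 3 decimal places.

0.745

lx = nx/n0 = nx/600: 1, 0.47, 0.22, 0.06, 0
lx·mx by age: 0, 0.423, 0.286, 0.036, 0
R0 = Σ lx·mx = 0.745 → 0.745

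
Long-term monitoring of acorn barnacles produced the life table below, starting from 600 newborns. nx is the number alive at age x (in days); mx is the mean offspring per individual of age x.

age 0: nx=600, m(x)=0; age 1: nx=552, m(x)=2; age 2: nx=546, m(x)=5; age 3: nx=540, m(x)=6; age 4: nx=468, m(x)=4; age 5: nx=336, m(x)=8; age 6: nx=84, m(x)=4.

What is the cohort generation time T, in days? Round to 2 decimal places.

lx = nx/n0 = nx/600: 1, 0.92, 0.91, 0.9, 0.78, 0.56, 0.14
lx·mx: 0, 1.84, 4.55, 5.4, 3.12, 4.48, 0.56 → R0 = 19.95
x·lx·mx: 0, 1.84, 9.1, 16.2, 12.48, 22.4, 3.36 → Σ = 65.38
T = 65.38 / 19.95 = 3.277193… → 3.28

3.28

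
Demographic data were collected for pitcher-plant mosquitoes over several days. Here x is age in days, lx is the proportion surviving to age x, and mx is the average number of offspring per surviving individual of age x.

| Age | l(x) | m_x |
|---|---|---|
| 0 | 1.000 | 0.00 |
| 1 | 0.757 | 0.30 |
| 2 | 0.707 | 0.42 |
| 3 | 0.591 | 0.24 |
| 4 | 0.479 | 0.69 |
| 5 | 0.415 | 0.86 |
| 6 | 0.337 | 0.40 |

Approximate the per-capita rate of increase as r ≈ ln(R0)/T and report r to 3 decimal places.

0.115

R0 = Σ lx·mx = 0 + 0.2271 + 0.29694 + 0.14184 + 0.33051 + 0.3569 + 0.1348 = 1.48809
Σ x·lx·mx = 5.16184; T = 5.16184/1.48809 = 3.46877…
r ≈ ln(R0)/T = ln(1.48809)/3.46877… = 0.11459… → 0.115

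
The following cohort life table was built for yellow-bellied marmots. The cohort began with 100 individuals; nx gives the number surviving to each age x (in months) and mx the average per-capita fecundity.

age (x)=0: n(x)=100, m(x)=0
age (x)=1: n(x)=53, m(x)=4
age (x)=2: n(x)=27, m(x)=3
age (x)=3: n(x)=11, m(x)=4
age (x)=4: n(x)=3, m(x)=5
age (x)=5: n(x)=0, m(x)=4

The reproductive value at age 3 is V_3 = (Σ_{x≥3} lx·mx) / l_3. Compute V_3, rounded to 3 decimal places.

lx = nx/n0 = nx/100: 1, 0.53, 0.27, 0.11, 0.03, 0
lx·mx for x ≥ 3: 0.44, 0.15, 0 → sum = 0.59
V_3 = 0.59 / l_3 = 0.59 / 0.11 = 5.363636… → 5.364

5.364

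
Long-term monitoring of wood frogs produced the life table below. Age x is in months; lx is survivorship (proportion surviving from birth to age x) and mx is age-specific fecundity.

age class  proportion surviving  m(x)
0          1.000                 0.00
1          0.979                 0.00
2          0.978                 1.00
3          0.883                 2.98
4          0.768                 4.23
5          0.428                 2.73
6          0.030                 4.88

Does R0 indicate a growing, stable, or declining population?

growing

R0 = Σ lx·mx = 0 + 0 + 0.978 + 2.63134 + 3.24864 + 1.16844 + 0.1464 = 8.17282
R0 > 1, so the population is growing.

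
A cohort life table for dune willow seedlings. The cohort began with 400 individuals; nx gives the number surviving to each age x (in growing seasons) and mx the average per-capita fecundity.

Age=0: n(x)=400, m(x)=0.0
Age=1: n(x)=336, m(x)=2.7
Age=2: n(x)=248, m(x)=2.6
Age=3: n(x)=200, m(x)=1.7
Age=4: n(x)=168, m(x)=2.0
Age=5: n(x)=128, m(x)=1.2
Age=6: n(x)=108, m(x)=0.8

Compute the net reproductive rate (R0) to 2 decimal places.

6.17

lx = nx/n0 = nx/400: 1, 0.84, 0.62, 0.5, 0.42, 0.32, 0.27
lx·mx by age: 0, 2.268, 1.612, 0.85, 0.84, 0.384, 0.216
R0 = Σ lx·mx = 6.17 → 6.17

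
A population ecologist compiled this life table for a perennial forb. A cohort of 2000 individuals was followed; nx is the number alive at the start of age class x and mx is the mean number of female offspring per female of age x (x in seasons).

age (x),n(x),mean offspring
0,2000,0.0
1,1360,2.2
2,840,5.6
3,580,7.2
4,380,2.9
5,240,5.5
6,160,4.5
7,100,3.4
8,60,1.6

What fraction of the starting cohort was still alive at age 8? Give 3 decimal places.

l_8 = n_8/n_0 = 60/2000 = 0.03 → 0.030

0.030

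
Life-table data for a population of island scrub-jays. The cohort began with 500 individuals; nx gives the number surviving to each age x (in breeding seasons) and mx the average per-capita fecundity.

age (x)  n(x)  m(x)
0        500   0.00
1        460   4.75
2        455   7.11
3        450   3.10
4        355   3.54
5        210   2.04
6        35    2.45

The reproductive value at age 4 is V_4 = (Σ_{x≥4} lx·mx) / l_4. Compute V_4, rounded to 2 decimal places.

4.99

lx = nx/n0 = nx/500: 1, 0.92, 0.91, 0.9, 0.71, 0.42, 0.07
lx·mx for x ≥ 4: 2.5134, 0.8568, 0.1715 → sum = 3.5417
V_4 = 3.5417 / l_4 = 3.5417 / 0.71 = 4.98831… → 4.99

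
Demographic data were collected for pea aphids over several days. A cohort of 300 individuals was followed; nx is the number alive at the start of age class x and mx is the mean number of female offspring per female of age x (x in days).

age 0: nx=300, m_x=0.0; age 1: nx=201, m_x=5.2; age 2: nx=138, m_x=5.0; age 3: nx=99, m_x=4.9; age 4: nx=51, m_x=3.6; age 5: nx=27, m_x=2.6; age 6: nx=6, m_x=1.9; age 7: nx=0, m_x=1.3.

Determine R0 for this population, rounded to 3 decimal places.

lx = nx/n0 = nx/300: 1, 0.67, 0.46, 0.33, 0.17, 0.09, 0.02, 0
lx·mx by age: 0, 3.484, 2.3, 1.617, 0.612, 0.234, 0.038, 0
R0 = Σ lx·mx = 8.285 → 8.285

8.285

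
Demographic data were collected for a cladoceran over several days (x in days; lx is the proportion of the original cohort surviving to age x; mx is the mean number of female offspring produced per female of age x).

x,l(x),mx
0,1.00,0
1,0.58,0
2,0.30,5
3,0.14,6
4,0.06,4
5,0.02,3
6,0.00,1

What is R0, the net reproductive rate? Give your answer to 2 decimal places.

2.64

lx·mx by age: 0, 0, 1.5, 0.84, 0.24, 0.06, 0
R0 = Σ lx·mx = 2.64 → 2.64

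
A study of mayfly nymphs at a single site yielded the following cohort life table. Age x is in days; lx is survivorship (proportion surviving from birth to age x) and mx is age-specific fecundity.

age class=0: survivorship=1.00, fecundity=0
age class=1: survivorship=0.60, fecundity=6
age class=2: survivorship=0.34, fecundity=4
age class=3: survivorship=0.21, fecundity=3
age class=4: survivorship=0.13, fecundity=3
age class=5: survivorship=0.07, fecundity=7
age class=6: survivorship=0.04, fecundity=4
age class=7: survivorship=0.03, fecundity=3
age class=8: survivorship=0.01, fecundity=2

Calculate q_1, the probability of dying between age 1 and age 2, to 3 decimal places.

q_1 = (l_1 − l_2) / l_1 = (0.6 − 0.34) / 0.6
     = 0.26 / 0.6 = 0.433333… → 0.433

0.433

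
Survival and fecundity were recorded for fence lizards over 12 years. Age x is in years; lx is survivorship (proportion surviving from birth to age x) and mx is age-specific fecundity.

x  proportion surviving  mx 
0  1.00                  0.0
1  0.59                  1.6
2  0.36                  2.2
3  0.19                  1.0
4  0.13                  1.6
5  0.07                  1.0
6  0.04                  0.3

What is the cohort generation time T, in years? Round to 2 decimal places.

1.96

lx·mx: 0, 0.944, 0.792, 0.19, 0.208, 0.07, 0.012 → R0 = 2.216
x·lx·mx: 0, 0.944, 1.584, 0.57, 0.832, 0.35, 0.072 → Σ = 4.352
T = 4.352 / 2.216 = 1.963899… → 1.96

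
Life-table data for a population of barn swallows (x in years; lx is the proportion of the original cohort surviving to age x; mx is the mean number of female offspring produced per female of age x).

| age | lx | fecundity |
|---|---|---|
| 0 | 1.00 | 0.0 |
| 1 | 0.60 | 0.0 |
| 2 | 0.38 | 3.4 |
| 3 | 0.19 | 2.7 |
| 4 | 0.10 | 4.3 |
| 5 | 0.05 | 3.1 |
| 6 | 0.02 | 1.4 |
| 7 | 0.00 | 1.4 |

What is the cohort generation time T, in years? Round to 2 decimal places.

2.81

lx·mx: 0, 0, 1.292, 0.513, 0.43, 0.155, 0.028, 0 → R0 = 2.418
x·lx·mx: 0, 0, 2.584, 1.539, 1.72, 0.775, 0.168, 0 → Σ = 6.786
T = 6.786 / 2.418 = 2.806452… → 2.81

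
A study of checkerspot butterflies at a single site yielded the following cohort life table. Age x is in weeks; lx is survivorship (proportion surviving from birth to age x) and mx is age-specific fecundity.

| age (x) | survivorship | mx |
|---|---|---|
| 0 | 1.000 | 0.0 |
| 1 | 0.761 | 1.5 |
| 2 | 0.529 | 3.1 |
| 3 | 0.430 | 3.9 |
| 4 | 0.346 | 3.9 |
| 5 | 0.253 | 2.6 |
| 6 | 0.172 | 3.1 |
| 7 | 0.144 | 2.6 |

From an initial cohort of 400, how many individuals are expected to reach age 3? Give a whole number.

172

Expected survivors = N0 · l_3 = 400 × 0.430 = 172 → 172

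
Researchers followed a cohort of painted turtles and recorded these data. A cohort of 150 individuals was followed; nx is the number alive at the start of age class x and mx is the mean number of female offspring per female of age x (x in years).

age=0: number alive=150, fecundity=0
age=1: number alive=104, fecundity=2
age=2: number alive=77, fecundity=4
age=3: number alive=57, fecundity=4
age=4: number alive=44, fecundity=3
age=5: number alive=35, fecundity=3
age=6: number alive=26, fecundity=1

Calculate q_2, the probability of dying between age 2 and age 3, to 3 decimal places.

0.260

lx = nx/n0 = nx/150: 1, 0.69333…, 0.51333…, 0.38, 0.29333…, 0.23333…, 0.17333…
q_2 = (l_2 − l_3) / l_2 = (0.513333… − 0.38) / 0.513333…
     = 0.133333… / 0.513333… = 0.25974… → 0.260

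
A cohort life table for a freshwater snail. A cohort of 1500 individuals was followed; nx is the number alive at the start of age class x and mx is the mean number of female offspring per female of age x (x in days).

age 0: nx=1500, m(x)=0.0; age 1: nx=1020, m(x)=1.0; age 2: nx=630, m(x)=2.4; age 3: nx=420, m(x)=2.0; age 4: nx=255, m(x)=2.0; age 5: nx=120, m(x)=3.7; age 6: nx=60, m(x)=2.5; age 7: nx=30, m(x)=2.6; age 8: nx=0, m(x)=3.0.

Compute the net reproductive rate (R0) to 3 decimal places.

3.036

lx = nx/n0 = nx/1500: 1, 0.68, 0.42, 0.28, 0.17, 0.08, 0.04, 0.02, 0
lx·mx by age: 0, 0.68, 1.008, 0.56, 0.34, 0.296, 0.1, 0.052, 0
R0 = Σ lx·mx = 3.036 → 3.036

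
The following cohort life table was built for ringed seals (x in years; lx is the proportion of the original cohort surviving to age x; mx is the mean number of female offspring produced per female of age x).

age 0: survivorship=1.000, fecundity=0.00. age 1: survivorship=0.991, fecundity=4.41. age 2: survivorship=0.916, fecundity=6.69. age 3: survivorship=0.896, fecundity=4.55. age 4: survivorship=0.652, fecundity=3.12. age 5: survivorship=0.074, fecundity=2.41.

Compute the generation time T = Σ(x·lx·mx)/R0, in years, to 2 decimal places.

2.26

lx·mx: 0, 4.37031, 6.12804, 4.0768, 2.03424, 0.17834 → R0 = 16.78773
x·lx·mx: 0, 4.37031, 12.25608, 12.2304, 8.13696, 0.8917 → Σ = 37.88545
T = 37.88545 / 16.78773 = 2.256735… → 2.26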